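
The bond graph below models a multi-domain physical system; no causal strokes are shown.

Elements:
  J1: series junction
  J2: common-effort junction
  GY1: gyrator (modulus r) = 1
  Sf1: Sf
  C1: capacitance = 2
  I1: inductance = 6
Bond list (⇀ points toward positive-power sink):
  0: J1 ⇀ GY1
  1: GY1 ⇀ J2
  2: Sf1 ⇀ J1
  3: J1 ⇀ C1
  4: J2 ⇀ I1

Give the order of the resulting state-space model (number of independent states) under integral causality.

2  (C1, I1 all integral)

#2 stroke→Sf1  (Sf1 fixes flow; stroke at Sf1)
#0 stroke→J1  (common-f at J1 fixed by 2)
#3 stroke→J1  (J1: bond 2 brought flow, rest push out)
#1 stroke→J2  (GY1: gyrator matches bond 0)
#4 stroke→I1  (J2 effort already set via bond 1)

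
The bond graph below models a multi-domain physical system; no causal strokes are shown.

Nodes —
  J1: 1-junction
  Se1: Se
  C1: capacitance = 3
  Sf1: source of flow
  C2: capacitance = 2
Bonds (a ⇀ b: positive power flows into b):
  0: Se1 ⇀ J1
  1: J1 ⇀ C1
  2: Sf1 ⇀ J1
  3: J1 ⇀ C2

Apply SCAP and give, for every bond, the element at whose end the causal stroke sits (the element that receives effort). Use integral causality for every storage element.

b0 |J1  (source Se1 imposes e)
b2 |Sf1  (Sf1: flow source, stroke at near end)
b1 |J1  (J1 flow already set via bond 2)
b3 |J1  (common-f at J1 fixed by 2)

b0 stroke→J1
b1 stroke→J1
b2 stroke→Sf1
b3 stroke→J1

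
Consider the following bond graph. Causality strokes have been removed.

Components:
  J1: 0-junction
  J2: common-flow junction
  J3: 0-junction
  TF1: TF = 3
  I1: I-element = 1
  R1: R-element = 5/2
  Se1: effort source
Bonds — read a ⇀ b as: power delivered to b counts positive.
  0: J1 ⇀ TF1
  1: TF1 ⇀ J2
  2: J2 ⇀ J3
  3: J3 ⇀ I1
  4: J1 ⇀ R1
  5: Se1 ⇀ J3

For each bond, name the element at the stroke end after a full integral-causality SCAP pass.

bond 0 stroke→J1
bond 1 stroke→TF1
bond 2 stroke→J2
bond 3 stroke→I1
bond 4 stroke→R1
bond 5 stroke→J3

β5 →J3  (Se1: effort source, stroke at far end)
β2 →J2  (0-jn J3 has e-setter on 5)
β3 →I1  (J3 effort already set via bond 5)
β1 →TF1  (closing 1-jn rule on J2)
β0 →J1  (through TF1, causality passes straight; one stroke at TF1)
β4 →R1  (J1: bond 0 brought effort, rest push out)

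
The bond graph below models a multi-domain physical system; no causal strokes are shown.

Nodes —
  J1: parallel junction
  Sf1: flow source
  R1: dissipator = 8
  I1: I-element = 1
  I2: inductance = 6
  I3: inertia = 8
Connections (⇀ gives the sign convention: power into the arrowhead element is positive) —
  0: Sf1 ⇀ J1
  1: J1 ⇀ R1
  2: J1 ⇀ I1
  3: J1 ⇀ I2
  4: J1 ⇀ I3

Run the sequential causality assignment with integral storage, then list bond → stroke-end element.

#0 →Sf1  (source Sf1 imposes f)
#2 →I1  (I1 outputs flow p/I1)
#3 →I2  (I2 integral (f out))
#4 →I3  (I3 integral (f out))
#1 →J1  (J1: last free bond brings effort in)

b0 →Sf1
b1 →J1
b2 →I1
b3 →I2
b4 →I3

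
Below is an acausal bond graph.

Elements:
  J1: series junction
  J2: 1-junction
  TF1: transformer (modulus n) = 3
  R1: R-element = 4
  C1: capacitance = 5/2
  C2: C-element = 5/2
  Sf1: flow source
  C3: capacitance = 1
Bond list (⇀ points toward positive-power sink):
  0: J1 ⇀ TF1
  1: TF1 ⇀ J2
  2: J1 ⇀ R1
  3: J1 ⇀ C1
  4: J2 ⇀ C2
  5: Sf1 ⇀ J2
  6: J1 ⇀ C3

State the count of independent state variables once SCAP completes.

3  (C1, C2, C3 all integral)

b5 stroke→Sf1  (source Sf1 imposes f)
b1 stroke→J2  (J2 flow already set via bond 5)
b4 stroke→J2  (common-f at J2 fixed by 5)
b0 stroke→TF1  (TF TF1: opposite of bond 1)
b2 stroke→J1  (J1: bond 0 brought flow, rest push out)
b3 stroke→J1  (J1 flow already set via bond 0)
b6 stroke→J1  (J1 flow already set via bond 0)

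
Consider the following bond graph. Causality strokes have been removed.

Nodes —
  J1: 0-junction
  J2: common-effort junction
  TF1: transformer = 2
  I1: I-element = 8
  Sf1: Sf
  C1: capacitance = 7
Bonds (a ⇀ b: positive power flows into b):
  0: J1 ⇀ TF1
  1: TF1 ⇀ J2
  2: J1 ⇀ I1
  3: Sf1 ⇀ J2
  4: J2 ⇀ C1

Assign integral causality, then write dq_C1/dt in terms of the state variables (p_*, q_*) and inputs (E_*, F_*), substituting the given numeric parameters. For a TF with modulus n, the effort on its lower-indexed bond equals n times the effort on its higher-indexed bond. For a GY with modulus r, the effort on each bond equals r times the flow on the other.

b3 →Sf1  (Sf1 (Sf) sets flow on bond)
b2 →I1  (prefer integral on I1)
b0 →J1  (J1: last free bond brings effort in)
b1 →TF1  (TF1: transformer flips bond 0)
b4 →J2  (J2: last free bond brings effort in)

dq_C1/dt = F_Sf1 - p_I1/4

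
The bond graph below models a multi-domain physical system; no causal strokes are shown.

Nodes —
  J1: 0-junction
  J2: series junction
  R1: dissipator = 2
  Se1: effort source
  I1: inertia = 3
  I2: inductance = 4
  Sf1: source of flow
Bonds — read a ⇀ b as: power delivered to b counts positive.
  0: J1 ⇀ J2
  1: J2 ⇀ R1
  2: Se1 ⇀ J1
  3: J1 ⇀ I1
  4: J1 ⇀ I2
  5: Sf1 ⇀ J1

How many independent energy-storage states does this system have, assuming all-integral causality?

2  (I1, I2 all integral)

bond 2 stroke at J1  (Se1 (Se) sets effort on bond)
bond 5 stroke at Sf1  (Sf1: flow source, stroke at near end)
bond 0 stroke at J2  (common-e at J1 fixed by 2)
bond 3 stroke at I1  (0-jn J1 has e-setter on 2)
bond 4 stroke at I2  (0-jn J1 has e-setter on 2)
bond 1 stroke at R1  (closing 1-jn rule on J2)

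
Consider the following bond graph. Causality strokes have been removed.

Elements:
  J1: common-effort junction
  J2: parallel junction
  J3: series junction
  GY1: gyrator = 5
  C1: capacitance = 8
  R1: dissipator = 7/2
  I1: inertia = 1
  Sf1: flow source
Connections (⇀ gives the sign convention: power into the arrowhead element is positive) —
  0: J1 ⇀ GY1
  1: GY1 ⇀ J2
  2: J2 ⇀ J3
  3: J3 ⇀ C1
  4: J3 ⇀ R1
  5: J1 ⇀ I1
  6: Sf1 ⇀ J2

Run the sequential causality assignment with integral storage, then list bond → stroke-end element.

b0 stroke→J1
b1 stroke→J2
b2 stroke→J3
b3 stroke→J3
b4 stroke→R1
b5 stroke→I1
b6 stroke→Sf1

β6 stroke→Sf1  (source Sf1 imposes f)
β3 stroke→J3  (C1: C, integral causality)
β5 stroke→I1  (I1: I, integral causality)
β0 stroke→J1  (closing 0-jn rule on J1)
β1 stroke→J2  (GY GY1: same side as bond 0)
β2 stroke→J3  (J2: bond 1 brought effort, rest push out)
β4 stroke→R1  (J3: last free bond brings flow in)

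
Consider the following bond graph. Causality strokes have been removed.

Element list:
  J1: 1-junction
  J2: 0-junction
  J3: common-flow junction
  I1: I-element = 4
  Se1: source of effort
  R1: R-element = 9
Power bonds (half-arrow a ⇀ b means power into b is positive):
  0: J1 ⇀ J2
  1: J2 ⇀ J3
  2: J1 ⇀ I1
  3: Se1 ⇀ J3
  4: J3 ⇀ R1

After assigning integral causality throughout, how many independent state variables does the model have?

β3 stroke→J3  (Se1: effort source, stroke at far end)
β2 stroke→I1  (prefer integral on I1)
β0 stroke→J1  (J1 flow already set via bond 2)
β1 stroke→J2  (closing 0-jn rule on J2)
β4 stroke→J3  (J3 flow already set via bond 1)

1  (I1 all integral)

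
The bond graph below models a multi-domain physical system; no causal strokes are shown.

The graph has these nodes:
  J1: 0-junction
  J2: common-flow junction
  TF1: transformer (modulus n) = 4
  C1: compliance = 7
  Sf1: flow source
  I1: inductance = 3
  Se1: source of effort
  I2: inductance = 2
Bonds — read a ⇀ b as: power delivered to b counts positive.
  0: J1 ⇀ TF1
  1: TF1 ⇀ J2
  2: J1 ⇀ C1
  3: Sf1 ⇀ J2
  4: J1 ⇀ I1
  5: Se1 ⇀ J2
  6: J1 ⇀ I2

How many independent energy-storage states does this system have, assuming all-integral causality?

β3 →Sf1  (Sf1: flow source, stroke at near end)
β5 →J2  (Se1: effort source, stroke at far end)
β1 →J2  (J2 flow already set via bond 3)
β0 →TF1  (through TF1, causality passes straight; one stroke at TF1)
β2 →J1  (C1: C, integral causality)
β4 →I1  (J1: bond 2 brought effort, rest push out)
β6 →I2  (0-jn J1 has e-setter on 2)

3  (C1, I1, I2 all integral)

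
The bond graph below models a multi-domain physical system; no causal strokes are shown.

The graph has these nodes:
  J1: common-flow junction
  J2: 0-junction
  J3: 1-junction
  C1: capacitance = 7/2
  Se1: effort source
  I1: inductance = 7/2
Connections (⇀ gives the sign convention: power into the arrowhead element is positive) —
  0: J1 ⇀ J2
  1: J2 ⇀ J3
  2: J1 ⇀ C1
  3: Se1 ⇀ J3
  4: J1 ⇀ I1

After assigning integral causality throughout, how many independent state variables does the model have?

2  (C1, I1 all integral)

#3 →J3  (Se1 fixes effort; stroke away)
#1 →J2  (closing 1-jn rule on J3)
#0 →J1  (common-e at J2 fixed by 1)
#2 →J1  (C1 integral (e out))
#4 →I1  (J1 needs exactly one f-in)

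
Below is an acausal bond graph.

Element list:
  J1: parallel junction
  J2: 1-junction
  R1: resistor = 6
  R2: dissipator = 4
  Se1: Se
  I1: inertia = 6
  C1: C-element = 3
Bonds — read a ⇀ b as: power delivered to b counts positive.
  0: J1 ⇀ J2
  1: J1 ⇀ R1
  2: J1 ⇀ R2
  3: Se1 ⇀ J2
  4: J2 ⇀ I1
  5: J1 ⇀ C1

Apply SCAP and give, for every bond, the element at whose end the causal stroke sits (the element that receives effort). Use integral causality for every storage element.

β0 stroke at J2
β1 stroke at R1
β2 stroke at R2
β3 stroke at J2
β4 stroke at I1
β5 stroke at J1

b3 →J2  (source Se1 imposes e)
b4 →I1  (I1: I, integral causality)
b0 →J2  (J2: bond 4 brought flow, rest push out)
b5 →J1  (C1 outputs effort q/C1)
b1 →R1  (0-jn J1 has e-setter on 5)
b2 →R2  (J1: bond 5 brought effort, rest push out)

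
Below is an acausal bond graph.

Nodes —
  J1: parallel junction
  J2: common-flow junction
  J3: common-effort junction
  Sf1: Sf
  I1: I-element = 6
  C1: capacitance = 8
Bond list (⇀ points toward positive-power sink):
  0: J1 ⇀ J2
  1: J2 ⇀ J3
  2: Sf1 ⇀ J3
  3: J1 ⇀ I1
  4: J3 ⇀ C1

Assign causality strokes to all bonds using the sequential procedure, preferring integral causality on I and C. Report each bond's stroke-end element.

#0 stroke→J1
#1 stroke→J2
#2 stroke→Sf1
#3 stroke→I1
#4 stroke→J3

β2 stroke at Sf1  (Sf1 fixes flow; stroke at Sf1)
β3 stroke at I1  (I1 integral (f out))
β0 stroke at J1  (closing 0-jn rule on J1)
β1 stroke at J2  (1-jn J2 has f-setter on 0)
β4 stroke at J3  (J3 needs exactly one e-in)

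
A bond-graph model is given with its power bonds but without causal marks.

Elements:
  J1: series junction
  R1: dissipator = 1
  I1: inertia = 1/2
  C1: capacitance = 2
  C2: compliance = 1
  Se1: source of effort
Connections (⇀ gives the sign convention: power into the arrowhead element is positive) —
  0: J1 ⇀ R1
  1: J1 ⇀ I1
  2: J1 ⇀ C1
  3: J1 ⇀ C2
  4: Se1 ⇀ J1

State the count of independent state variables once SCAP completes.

β4 stroke at J1  (Se1: effort source, stroke at far end)
β1 stroke at I1  (I1 outputs flow p/I1)
β0 stroke at J1  (J1 flow already set via bond 1)
β2 stroke at J1  (J1 flow already set via bond 1)
β3 stroke at J1  (J1 flow already set via bond 1)

3  (C1, C2, I1 all integral)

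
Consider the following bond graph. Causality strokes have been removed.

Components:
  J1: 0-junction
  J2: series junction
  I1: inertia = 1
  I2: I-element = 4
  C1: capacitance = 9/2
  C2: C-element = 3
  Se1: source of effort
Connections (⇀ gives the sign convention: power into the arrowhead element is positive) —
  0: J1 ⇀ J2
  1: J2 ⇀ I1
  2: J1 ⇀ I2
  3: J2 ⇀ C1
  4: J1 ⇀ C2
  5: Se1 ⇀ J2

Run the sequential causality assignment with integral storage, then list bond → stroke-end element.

#5 →J2  (source Se1 imposes e)
#1 →I1  (I1 outputs flow p/I1)
#0 →J2  (J2: bond 1 brought flow, rest push out)
#3 →J2  (J2 flow already set via bond 1)
#2 →I2  (I2 outputs flow p/I2)
#4 →J1  (J1 needs exactly one e-in)

β0 →J2
β1 →I1
β2 →I2
β3 →J2
β4 →J1
β5 →J2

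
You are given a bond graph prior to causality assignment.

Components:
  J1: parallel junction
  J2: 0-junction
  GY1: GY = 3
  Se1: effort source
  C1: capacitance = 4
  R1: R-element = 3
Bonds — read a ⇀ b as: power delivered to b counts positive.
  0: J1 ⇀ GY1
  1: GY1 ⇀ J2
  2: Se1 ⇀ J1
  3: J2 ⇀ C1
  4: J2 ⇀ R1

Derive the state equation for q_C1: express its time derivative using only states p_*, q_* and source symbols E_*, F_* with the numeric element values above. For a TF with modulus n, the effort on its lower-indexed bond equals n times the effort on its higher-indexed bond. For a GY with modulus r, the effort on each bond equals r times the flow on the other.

b2 |J1  (Se1 fixes effort; stroke away)
b0 |GY1  (J1 effort already set via bond 2)
b1 |GY1  (through GY1, causality inverts; strokes same side of GY1)
b3 |J2  (prefer integral on C1)
b4 |R1  (0-jn J2 has e-setter on 3)

dq_C1/dt = E_Se1/3 - q_C1/12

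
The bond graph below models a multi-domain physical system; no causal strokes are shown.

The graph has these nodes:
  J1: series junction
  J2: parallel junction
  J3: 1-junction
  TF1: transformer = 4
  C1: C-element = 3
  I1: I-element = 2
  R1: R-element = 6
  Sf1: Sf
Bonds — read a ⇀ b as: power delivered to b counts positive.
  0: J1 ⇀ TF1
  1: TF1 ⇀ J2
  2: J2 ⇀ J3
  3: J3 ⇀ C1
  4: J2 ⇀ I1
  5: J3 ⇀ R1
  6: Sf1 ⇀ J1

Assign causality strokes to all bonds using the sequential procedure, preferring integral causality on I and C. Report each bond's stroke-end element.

β6 →Sf1  (source Sf1 imposes f)
β0 →J1  (1-jn J1 has f-setter on 6)
β1 →TF1  (TF1 one-in-one-out from 0)
β3 →J3  (C1 outputs effort q/C1)
β4 →I1  (I1 integral (f out))
β2 →J2  (closing 0-jn rule on J2)
β5 →J3  (J3 flow already set via bond 2)

b0 stroke→J1
b1 stroke→TF1
b2 stroke→J2
b3 stroke→J3
b4 stroke→I1
b5 stroke→J3
b6 stroke→Sf1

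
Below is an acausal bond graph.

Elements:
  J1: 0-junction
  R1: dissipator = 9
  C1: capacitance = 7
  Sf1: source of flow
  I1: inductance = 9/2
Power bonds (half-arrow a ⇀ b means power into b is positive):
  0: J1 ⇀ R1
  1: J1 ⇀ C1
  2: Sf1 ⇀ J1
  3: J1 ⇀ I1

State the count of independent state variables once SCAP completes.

b2 stroke→Sf1  (Sf1: flow source, stroke at near end)
b1 stroke→J1  (C1 outputs effort q/C1)
b0 stroke→R1  (J1: bond 1 brought effort, rest push out)
b3 stroke→I1  (0-jn J1 has e-setter on 1)

2  (C1, I1 all integral)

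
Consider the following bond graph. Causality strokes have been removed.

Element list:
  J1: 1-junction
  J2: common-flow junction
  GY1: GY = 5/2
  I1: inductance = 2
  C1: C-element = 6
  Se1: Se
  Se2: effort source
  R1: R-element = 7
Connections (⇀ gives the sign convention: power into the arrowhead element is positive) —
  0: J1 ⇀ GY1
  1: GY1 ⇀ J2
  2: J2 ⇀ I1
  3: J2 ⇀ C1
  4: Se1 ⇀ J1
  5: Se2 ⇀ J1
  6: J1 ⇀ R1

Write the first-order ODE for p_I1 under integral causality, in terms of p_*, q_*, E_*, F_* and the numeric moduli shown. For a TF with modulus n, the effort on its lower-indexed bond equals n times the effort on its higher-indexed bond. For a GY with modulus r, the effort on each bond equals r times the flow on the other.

bond 4 stroke at J1  (Se1 (Se) sets effort on bond)
bond 5 stroke at J1  (Se2: effort source, stroke at far end)
bond 2 stroke at I1  (prefer integral on I1)
bond 1 stroke at J2  (1-jn J2 has f-setter on 2)
bond 3 stroke at J2  (1-jn J2 has f-setter on 2)
bond 0 stroke at J1  (GY1 both-in/both-out from 1)
bond 6 stroke at R1  (J1 needs exactly one f-in)

dp_I1/dt = 5*E_Se1/14 + 5*E_Se2/14 - 25*p_I1/56 - q_C1/6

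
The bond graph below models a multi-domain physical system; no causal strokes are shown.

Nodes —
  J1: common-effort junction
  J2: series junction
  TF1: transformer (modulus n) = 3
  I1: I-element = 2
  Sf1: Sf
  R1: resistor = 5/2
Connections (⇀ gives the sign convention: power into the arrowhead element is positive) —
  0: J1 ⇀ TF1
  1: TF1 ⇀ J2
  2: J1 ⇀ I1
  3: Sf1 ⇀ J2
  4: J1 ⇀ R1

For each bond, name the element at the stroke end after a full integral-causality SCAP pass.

b3 stroke at Sf1  (Sf1 fixes flow; stroke at Sf1)
b1 stroke at J2  (common-f at J2 fixed by 3)
b0 stroke at TF1  (TF1: transformer flips bond 1)
b2 stroke at I1  (prefer integral on I1)
b4 stroke at J1  (J1: last free bond brings effort in)

β0 stroke→TF1
β1 stroke→J2
β2 stroke→I1
β3 stroke→Sf1
β4 stroke→J1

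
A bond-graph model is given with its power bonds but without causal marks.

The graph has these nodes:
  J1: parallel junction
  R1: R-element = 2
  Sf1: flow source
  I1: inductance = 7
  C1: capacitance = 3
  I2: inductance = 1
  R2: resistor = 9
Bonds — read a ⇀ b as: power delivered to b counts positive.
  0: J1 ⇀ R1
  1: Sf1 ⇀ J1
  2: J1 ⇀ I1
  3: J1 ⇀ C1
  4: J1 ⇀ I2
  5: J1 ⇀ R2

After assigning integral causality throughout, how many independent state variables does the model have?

β1 →Sf1  (Sf1 fixes flow; stroke at Sf1)
β2 →I1  (I1 integral (f out))
β3 →J1  (C1 integral (e out))
β0 →R1  (J1 effort already set via bond 3)
β4 →I2  (common-e at J1 fixed by 3)
β5 →R2  (J1 effort already set via bond 3)

3  (C1, I1, I2 all integral)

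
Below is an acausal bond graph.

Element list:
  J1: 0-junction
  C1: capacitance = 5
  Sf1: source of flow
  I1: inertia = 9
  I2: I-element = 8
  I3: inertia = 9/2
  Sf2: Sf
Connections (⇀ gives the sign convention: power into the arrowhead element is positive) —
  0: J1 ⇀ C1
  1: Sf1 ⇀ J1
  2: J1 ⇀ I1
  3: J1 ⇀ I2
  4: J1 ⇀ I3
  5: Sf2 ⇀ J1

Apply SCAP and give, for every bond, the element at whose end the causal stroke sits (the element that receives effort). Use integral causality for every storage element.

b1 →Sf1  (Sf1 (Sf) sets flow on bond)
b5 →Sf2  (source Sf2 imposes f)
b0 →J1  (C1: C, integral causality)
b2 →I1  (0-jn J1 has e-setter on 0)
b3 →I2  (common-e at J1 fixed by 0)
b4 →I3  (J1 effort already set via bond 0)

β0 stroke→J1
β1 stroke→Sf1
β2 stroke→I1
β3 stroke→I2
β4 stroke→I3
β5 stroke→Sf2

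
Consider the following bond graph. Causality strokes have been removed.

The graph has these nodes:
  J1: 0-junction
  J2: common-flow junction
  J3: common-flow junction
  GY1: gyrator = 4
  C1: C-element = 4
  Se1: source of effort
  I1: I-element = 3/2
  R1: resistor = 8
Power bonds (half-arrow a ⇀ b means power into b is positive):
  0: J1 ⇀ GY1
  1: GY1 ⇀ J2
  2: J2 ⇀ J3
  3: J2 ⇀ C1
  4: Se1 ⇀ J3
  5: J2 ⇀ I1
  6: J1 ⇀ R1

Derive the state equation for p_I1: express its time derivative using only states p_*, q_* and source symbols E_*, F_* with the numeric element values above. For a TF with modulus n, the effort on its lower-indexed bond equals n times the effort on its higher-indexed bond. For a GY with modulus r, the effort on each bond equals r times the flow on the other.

dp_I1/dt = E_Se1 - 4*p_I1/3 - q_C1/4

#4 →J3  (Se1: effort source, stroke at far end)
#2 →J2  (J3: last free bond brings flow in)
#3 →J2  (C1: C, integral causality)
#5 →I1  (I1: I, integral causality)
#1 →J2  (1-jn J2 has f-setter on 5)
#0 →J1  (GY1 both-in/both-out from 1)
#6 →R1  (0-jn J1 has e-setter on 0)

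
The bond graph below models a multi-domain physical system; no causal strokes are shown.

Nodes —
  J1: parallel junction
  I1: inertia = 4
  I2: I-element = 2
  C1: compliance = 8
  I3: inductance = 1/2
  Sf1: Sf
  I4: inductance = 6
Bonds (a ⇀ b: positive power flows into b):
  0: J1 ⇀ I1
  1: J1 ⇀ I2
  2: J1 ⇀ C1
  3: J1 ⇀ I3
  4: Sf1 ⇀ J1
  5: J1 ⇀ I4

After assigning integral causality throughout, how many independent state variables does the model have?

β4 stroke at Sf1  (Sf1: flow source, stroke at near end)
β0 stroke at I1  (I1 integral (f out))
β1 stroke at I2  (prefer integral on I2)
β2 stroke at J1  (C1: C, integral causality)
β3 stroke at I3  (J1 effort already set via bond 2)
β5 stroke at I4  (J1: bond 2 brought effort, rest push out)

5  (C1, I1, I2, I3, I4 all integral)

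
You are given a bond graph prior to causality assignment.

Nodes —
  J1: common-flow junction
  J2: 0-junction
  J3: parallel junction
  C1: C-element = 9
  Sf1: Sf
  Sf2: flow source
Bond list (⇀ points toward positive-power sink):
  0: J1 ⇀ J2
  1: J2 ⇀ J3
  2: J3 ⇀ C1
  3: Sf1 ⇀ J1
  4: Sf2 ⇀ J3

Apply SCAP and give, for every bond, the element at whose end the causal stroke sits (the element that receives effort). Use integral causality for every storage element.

β0 stroke at J1
β1 stroke at J2
β2 stroke at J3
β3 stroke at Sf1
β4 stroke at Sf2

β3 →Sf1  (source Sf1 imposes f)
β4 →Sf2  (source Sf2 imposes f)
β0 →J1  (1-jn J1 has f-setter on 3)
β1 →J2  (J2 needs exactly one e-in)
β2 →J3  (closing 0-jn rule on J3)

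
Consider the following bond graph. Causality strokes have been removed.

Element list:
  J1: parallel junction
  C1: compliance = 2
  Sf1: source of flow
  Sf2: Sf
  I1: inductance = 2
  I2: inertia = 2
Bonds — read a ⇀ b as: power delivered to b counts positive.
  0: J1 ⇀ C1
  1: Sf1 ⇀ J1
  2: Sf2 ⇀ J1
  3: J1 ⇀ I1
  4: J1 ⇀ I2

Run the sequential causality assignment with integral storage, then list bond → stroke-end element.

b0 →J1
b1 →Sf1
b2 →Sf2
b3 →I1
b4 →I2

bond 1 stroke at Sf1  (source Sf1 imposes f)
bond 2 stroke at Sf2  (source Sf2 imposes f)
bond 0 stroke at J1  (C1 integral (e out))
bond 3 stroke at I1  (J1 effort already set via bond 0)
bond 4 stroke at I2  (J1 effort already set via bond 0)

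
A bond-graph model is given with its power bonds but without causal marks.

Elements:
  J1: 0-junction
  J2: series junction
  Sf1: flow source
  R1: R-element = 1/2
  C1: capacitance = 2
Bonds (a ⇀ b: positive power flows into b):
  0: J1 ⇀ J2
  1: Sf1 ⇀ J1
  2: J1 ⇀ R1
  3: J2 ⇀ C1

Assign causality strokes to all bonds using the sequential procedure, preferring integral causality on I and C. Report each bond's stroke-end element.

#1 |Sf1  (Sf1 fixes flow; stroke at Sf1)
#3 |J2  (C1 integral (e out))
#0 |J1  (J2 needs exactly one f-in)
#2 |R1  (J1: bond 0 brought effort, rest push out)

β0 |J1
β1 |Sf1
β2 |R1
β3 |J2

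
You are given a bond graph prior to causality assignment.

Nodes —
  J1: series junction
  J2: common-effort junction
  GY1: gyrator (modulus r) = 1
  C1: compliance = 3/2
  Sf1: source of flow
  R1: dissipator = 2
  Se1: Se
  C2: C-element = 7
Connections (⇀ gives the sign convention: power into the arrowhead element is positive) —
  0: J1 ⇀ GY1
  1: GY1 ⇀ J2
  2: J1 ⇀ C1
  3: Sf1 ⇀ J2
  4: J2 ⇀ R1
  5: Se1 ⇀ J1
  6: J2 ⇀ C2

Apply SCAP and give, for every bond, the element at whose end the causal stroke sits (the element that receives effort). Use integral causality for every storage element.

β0 |GY1
β1 |GY1
β2 |J1
β3 |Sf1
β4 |R1
β5 |J1
β6 |J2

β3 stroke at Sf1  (source Sf1 imposes f)
β5 stroke at J1  (Se1: effort source, stroke at far end)
β2 stroke at J1  (C1 integral (e out))
β0 stroke at GY1  (J1 needs exactly one f-in)
β1 stroke at GY1  (GY1: gyrator matches bond 0)
β6 stroke at J2  (C2 integral (e out))
β4 stroke at R1  (0-jn J2 has e-setter on 6)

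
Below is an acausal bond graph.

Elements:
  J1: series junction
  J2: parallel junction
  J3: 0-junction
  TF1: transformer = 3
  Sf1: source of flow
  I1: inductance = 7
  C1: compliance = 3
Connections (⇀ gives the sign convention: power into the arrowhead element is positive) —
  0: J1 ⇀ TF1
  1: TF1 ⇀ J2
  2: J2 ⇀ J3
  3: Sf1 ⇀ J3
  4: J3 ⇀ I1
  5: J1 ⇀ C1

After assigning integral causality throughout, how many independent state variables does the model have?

2  (C1, I1 all integral)

β3 |Sf1  (Sf1 (Sf) sets flow on bond)
β4 |I1  (I1 outputs flow p/I1)
β2 |J3  (J3 needs exactly one e-in)
β1 |J2  (J2 needs exactly one e-in)
β0 |TF1  (TF TF1: opposite of bond 1)
β5 |J1  (1-jn J1 has f-setter on 0)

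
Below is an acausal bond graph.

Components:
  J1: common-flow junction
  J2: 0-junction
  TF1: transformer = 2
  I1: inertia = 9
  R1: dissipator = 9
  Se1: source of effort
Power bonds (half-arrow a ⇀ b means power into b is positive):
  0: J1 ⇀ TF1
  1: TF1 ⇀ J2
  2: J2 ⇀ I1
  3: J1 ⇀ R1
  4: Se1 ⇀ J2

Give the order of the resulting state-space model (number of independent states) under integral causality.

1  (I1 all integral)

bond 4 stroke→J2  (Se1 fixes effort; stroke away)
bond 1 stroke→TF1  (J2 effort already set via bond 4)
bond 2 stroke→I1  (0-jn J2 has e-setter on 4)
bond 0 stroke→J1  (through TF1, causality passes straight; one stroke at TF1)
bond 3 stroke→R1  (only one flow-in slot at J1)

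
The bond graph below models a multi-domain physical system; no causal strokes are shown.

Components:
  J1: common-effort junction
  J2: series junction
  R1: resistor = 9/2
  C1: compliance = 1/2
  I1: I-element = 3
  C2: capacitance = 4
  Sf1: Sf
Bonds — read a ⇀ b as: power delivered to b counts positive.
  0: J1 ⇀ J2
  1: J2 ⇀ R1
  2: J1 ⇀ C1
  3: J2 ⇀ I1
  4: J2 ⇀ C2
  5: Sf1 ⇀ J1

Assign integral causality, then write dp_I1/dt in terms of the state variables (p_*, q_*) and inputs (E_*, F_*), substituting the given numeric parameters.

b5 stroke at Sf1  (source Sf1 imposes f)
b2 stroke at J1  (C1 outputs effort q/C1)
b0 stroke at J2  (common-e at J1 fixed by 2)
b3 stroke at I1  (I1 outputs flow p/I1)
b1 stroke at J2  (J2: bond 3 brought flow, rest push out)
b4 stroke at J2  (J2 flow already set via bond 3)

dp_I1/dt = -3*p_I1/2 + 2*q_C1 - q_C2/4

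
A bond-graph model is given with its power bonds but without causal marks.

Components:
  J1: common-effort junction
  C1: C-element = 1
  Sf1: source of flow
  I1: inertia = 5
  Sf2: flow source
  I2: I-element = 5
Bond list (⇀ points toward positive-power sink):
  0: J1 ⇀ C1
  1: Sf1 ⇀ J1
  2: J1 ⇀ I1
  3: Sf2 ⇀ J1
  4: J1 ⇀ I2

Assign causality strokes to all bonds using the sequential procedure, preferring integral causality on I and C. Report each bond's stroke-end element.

#1 |Sf1  (source Sf1 imposes f)
#3 |Sf2  (Sf2 fixes flow; stroke at Sf2)
#0 |J1  (C1 outputs effort q/C1)
#2 |I1  (common-e at J1 fixed by 0)
#4 |I2  (common-e at J1 fixed by 0)

#0 |J1
#1 |Sf1
#2 |I1
#3 |Sf2
#4 |I2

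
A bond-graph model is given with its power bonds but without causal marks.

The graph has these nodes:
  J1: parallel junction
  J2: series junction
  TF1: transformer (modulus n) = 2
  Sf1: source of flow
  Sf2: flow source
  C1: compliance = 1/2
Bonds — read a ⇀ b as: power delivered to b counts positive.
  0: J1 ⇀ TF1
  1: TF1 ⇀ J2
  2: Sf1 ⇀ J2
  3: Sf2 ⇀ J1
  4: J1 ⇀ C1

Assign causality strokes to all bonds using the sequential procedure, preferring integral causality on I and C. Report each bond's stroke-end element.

bond 0 →TF1
bond 1 →J2
bond 2 →Sf1
bond 3 →Sf2
bond 4 →J1

β2 stroke→Sf1  (Sf1: flow source, stroke at near end)
β3 stroke→Sf2  (source Sf2 imposes f)
β1 stroke→J2  (J2 flow already set via bond 2)
β0 stroke→TF1  (TF1: transformer flips bond 1)
β4 stroke→J1  (closing 0-jn rule on J1)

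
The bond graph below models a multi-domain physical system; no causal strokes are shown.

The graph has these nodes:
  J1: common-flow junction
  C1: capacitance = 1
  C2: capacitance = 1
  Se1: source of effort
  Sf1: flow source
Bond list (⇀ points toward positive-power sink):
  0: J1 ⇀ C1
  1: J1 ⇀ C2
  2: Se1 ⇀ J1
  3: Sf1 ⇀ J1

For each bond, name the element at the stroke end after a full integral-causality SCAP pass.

b0 |J1
b1 |J1
b2 |J1
b3 |Sf1

#2 |J1  (Se1: effort source, stroke at far end)
#3 |Sf1  (source Sf1 imposes f)
#0 |J1  (J1: bond 3 brought flow, rest push out)
#1 |J1  (common-f at J1 fixed by 3)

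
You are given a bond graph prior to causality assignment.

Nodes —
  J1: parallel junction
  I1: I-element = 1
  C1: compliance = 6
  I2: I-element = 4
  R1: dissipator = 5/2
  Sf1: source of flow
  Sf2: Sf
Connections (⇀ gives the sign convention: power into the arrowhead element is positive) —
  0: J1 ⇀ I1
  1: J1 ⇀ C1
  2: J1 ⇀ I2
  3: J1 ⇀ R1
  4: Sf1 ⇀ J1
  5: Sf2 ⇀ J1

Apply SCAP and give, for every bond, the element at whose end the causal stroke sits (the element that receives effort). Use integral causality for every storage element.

b0 →I1
b1 →J1
b2 →I2
b3 →R1
b4 →Sf1
b5 →Sf2

β4 stroke at Sf1  (source Sf1 imposes f)
β5 stroke at Sf2  (Sf2: flow source, stroke at near end)
β0 stroke at I1  (prefer integral on I1)
β1 stroke at J1  (C1 integral (e out))
β2 stroke at I2  (0-jn J1 has e-setter on 1)
β3 stroke at R1  (0-jn J1 has e-setter on 1)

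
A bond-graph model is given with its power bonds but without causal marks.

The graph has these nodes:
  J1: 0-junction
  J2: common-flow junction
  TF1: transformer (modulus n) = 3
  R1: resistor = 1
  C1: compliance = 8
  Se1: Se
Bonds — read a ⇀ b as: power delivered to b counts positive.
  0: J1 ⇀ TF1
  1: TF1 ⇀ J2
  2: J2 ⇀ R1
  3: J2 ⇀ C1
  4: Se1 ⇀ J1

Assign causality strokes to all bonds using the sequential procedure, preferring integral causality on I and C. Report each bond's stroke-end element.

β4 stroke at J1  (Se1 fixes effort; stroke away)
β0 stroke at TF1  (0-jn J1 has e-setter on 4)
β1 stroke at J2  (through TF1, causality passes straight; one stroke at TF1)
β3 stroke at J2  (C1: C, integral causality)
β2 stroke at R1  (J2 needs exactly one f-in)

#0 stroke→TF1
#1 stroke→J2
#2 stroke→R1
#3 stroke→J2
#4 stroke→J1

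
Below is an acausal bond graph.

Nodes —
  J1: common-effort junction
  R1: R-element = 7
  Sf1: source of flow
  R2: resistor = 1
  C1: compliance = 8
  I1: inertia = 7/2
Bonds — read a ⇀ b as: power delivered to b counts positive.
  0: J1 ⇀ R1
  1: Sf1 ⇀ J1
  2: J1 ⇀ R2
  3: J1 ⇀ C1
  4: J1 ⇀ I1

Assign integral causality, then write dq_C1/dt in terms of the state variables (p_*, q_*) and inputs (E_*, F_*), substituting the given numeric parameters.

b1 stroke at Sf1  (Sf1 (Sf) sets flow on bond)
b3 stroke at J1  (C1: C, integral causality)
b0 stroke at R1  (J1 effort already set via bond 3)
b2 stroke at R2  (common-e at J1 fixed by 3)
b4 stroke at I1  (common-e at J1 fixed by 3)

dq_C1/dt = F_Sf1 - 2*p_I1/7 - q_C1/7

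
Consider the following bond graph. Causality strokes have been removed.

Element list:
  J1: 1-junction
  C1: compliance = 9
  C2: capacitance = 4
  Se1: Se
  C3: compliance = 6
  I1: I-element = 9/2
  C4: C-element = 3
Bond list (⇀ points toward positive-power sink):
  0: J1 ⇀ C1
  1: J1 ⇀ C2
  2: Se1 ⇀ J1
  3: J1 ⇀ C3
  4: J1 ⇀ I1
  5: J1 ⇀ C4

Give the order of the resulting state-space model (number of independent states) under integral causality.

bond 2 →J1  (Se1 fixes effort; stroke away)
bond 0 →J1  (C1: C, integral causality)
bond 1 →J1  (prefer integral on C2)
bond 3 →J1  (prefer integral on C3)
bond 4 →I1  (I1: I, integral causality)
bond 5 →J1  (J1 flow already set via bond 4)

5  (C1, C2, C3, C4, I1 all integral)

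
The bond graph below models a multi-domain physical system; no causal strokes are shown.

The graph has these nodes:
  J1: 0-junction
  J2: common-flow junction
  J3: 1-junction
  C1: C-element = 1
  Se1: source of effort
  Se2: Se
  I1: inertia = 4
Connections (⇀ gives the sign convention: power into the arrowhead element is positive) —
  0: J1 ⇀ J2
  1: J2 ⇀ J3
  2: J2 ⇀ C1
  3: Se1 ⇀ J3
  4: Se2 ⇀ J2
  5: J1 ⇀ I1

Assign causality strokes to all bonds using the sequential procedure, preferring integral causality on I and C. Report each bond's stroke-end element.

bond 0 stroke→J1
bond 1 stroke→J2
bond 2 stroke→J2
bond 3 stroke→J3
bond 4 stroke→J2
bond 5 stroke→I1

#3 |J3  (Se1: effort source, stroke at far end)
#4 |J2  (source Se2 imposes e)
#1 |J2  (closing 1-jn rule on J3)
#2 |J2  (C1 outputs effort q/C1)
#0 |J1  (only one flow-in slot at J2)
#5 |I1  (J1: bond 0 brought effort, rest push out)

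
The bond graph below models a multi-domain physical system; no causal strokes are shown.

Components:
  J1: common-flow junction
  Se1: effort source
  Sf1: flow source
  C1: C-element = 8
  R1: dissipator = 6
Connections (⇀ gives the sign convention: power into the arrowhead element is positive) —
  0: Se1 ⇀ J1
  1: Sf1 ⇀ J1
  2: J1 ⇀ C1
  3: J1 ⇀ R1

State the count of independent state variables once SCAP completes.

b0 stroke at J1  (Se1: effort source, stroke at far end)
b1 stroke at Sf1  (source Sf1 imposes f)
b2 stroke at J1  (1-jn J1 has f-setter on 1)
b3 stroke at J1  (J1 flow already set via bond 1)

1  (C1 all integral)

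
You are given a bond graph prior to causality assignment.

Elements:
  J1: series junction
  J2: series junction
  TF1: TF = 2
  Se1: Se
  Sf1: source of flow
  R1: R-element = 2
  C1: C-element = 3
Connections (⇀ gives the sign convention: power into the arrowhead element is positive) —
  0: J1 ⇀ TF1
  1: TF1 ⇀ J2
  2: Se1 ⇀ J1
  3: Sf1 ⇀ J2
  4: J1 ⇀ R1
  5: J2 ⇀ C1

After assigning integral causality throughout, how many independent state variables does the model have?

bond 2 stroke at J1  (Se1: effort source, stroke at far end)
bond 3 stroke at Sf1  (Sf1 fixes flow; stroke at Sf1)
bond 1 stroke at J2  (J2: bond 3 brought flow, rest push out)
bond 5 stroke at J2  (1-jn J2 has f-setter on 3)
bond 0 stroke at TF1  (through TF1, causality passes straight; one stroke at TF1)
bond 4 stroke at J1  (common-f at J1 fixed by 0)

1  (C1 all integral)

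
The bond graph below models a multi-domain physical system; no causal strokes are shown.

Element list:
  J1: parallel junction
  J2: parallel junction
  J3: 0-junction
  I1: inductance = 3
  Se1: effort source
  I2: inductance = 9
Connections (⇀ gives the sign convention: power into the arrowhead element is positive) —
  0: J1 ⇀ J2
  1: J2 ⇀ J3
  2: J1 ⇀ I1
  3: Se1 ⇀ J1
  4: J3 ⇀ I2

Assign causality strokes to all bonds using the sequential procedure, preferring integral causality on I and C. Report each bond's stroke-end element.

b3 stroke→J1  (Se1 (Se) sets effort on bond)
b0 stroke→J2  (0-jn J1 has e-setter on 3)
b2 stroke→I1  (J1 effort already set via bond 3)
b1 stroke→J3  (common-e at J2 fixed by 0)
b4 stroke→I2  (J3 effort already set via bond 1)

b0 stroke at J2
b1 stroke at J3
b2 stroke at I1
b3 stroke at J1
b4 stroke at I2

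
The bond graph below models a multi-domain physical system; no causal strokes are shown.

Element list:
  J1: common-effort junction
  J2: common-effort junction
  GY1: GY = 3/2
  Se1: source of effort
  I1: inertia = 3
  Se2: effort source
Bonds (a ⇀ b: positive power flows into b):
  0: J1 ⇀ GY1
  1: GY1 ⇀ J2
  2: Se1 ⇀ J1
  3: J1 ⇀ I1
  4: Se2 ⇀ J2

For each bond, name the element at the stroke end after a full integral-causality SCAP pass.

β2 |J1  (Se1: effort source, stroke at far end)
β4 |J2  (Se2: effort source, stroke at far end)
β0 |GY1  (J1 effort already set via bond 2)
β3 |I1  (J1 effort already set via bond 2)
β1 |GY1  (J2: bond 4 brought effort, rest push out)

β0 |GY1
β1 |GY1
β2 |J1
β3 |I1
β4 |J2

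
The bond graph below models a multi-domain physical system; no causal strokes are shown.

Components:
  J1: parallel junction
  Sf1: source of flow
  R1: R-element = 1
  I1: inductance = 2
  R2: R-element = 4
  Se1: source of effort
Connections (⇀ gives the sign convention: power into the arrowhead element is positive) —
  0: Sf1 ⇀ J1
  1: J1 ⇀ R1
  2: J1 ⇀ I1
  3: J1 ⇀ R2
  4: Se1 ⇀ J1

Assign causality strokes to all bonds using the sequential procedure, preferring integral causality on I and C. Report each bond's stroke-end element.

β0 stroke→Sf1  (Sf1 (Sf) sets flow on bond)
β4 stroke→J1  (Se1 (Se) sets effort on bond)
β1 stroke→R1  (J1: bond 4 brought effort, rest push out)
β2 stroke→I1  (0-jn J1 has e-setter on 4)
β3 stroke→R2  (J1 effort already set via bond 4)

b0 →Sf1
b1 →R1
b2 →I1
b3 →R2
b4 →J1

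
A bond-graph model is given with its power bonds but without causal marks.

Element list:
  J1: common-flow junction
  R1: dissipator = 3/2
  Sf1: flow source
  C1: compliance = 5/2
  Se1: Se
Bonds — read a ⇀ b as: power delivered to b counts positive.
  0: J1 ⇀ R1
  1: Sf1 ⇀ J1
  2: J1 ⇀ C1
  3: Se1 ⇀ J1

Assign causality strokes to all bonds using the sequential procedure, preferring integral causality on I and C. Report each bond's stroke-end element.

b1 stroke at Sf1  (Sf1 fixes flow; stroke at Sf1)
b3 stroke at J1  (Se1 fixes effort; stroke away)
b0 stroke at J1  (common-f at J1 fixed by 1)
b2 stroke at J1  (J1: bond 1 brought flow, rest push out)

#0 →J1
#1 →Sf1
#2 →J1
#3 →J1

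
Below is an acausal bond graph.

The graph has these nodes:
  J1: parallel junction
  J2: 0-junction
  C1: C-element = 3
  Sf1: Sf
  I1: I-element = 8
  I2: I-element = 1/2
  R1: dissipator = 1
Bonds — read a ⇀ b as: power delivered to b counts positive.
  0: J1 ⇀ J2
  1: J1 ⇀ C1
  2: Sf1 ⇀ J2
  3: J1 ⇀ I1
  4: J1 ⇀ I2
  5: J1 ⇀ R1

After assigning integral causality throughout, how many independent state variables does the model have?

3  (C1, I1, I2 all integral)

β2 stroke→Sf1  (Sf1: flow source, stroke at near end)
β0 stroke→J2  (J2 needs exactly one e-in)
β1 stroke→J1  (C1 outputs effort q/C1)
β3 stroke→I1  (0-jn J1 has e-setter on 1)
β4 stroke→I2  (J1: bond 1 brought effort, rest push out)
β5 stroke→R1  (J1 effort already set via bond 1)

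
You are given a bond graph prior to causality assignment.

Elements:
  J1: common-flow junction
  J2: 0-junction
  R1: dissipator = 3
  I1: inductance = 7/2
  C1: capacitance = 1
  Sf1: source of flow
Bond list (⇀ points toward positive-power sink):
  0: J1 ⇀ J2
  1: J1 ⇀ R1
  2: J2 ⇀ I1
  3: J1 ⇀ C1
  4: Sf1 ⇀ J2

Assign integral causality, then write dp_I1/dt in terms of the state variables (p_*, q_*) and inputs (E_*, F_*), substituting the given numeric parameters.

dp_I1/dt = 3*F_Sf1 - 6*p_I1/7 - q_C1

#4 stroke at Sf1  (Sf1 (Sf) sets flow on bond)
#2 stroke at I1  (I1 outputs flow p/I1)
#0 stroke at J2  (only one effort-in slot at J2)
#1 stroke at J1  (common-f at J1 fixed by 0)
#3 stroke at J1  (1-jn J1 has f-setter on 0)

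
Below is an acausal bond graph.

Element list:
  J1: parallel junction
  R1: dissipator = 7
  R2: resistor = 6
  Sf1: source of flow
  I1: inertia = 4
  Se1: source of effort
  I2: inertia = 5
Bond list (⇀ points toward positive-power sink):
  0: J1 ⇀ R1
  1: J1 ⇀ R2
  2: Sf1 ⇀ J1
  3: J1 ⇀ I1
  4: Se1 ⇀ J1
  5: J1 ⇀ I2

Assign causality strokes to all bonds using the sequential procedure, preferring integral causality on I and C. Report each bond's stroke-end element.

β0 stroke→R1
β1 stroke→R2
β2 stroke→Sf1
β3 stroke→I1
β4 stroke→J1
β5 stroke→I2

β2 →Sf1  (Sf1: flow source, stroke at near end)
β4 →J1  (Se1 fixes effort; stroke away)
β0 →R1  (J1 effort already set via bond 4)
β1 →R2  (J1 effort already set via bond 4)
β3 →I1  (common-e at J1 fixed by 4)
β5 →I2  (0-jn J1 has e-setter on 4)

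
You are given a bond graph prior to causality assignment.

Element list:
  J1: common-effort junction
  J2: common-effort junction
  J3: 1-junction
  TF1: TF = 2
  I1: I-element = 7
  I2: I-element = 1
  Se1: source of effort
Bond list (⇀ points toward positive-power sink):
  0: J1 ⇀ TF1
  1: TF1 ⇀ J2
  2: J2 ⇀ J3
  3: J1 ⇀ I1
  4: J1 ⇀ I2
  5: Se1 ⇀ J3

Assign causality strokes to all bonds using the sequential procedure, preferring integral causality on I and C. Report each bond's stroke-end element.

#0 stroke→J1
#1 stroke→TF1
#2 stroke→J2
#3 stroke→I1
#4 stroke→I2
#5 stroke→J3

β5 stroke→J3  (source Se1 imposes e)
β2 stroke→J2  (J3: last free bond brings flow in)
β1 stroke→TF1  (J2 effort already set via bond 2)
β0 stroke→J1  (TF1: transformer flips bond 1)
β3 stroke→I1  (J1 effort already set via bond 0)
β4 stroke→I2  (0-jn J1 has e-setter on 0)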